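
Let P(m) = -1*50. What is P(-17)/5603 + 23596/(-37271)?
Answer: -10313226/16063801 ≈ -0.64202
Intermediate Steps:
P(m) = -50
P(-17)/5603 + 23596/(-37271) = -50/5603 + 23596/(-37271) = -50*1/5603 + 23596*(-1/37271) = -50/5603 - 23596/37271 = -10313226/16063801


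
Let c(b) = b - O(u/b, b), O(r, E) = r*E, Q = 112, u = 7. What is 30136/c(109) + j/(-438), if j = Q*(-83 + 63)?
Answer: 1119004/3723 ≈ 300.56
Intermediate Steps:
j = -2240 (j = 112*(-83 + 63) = 112*(-20) = -2240)
O(r, E) = E*r
c(b) = -7 + b (c(b) = b - b*7/b = b - 1*7 = b - 7 = -7 + b)
30136/c(109) + j/(-438) = 30136/(-7 + 109) - 2240/(-438) = 30136/102 - 2240*(-1/438) = 30136*(1/102) + 1120/219 = 15068/51 + 1120/219 = 1119004/3723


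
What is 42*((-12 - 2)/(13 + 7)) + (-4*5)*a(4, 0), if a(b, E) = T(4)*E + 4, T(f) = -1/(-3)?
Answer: -547/5 ≈ -109.40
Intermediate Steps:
T(f) = ⅓ (T(f) = -1*(-⅓) = ⅓)
a(b, E) = 4 + E/3 (a(b, E) = E/3 + 4 = 4 + E/3)
42*((-12 - 2)/(13 + 7)) + (-4*5)*a(4, 0) = 42*((-12 - 2)/(13 + 7)) + (-4*5)*(4 + (⅓)*0) = 42*(-14/20) - 20*(4 + 0) = 42*(-14*1/20) - 20*4 = 42*(-7/10) - 80 = -147/5 - 80 = -547/5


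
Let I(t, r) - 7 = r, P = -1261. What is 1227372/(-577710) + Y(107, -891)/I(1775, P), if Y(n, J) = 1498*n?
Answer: -871647681/6707855 ≈ -129.94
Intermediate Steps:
I(t, r) = 7 + r
1227372/(-577710) + Y(107, -891)/I(1775, P) = 1227372/(-577710) + (1498*107)/(7 - 1261) = 1227372*(-1/577710) + 160286/(-1254) = -204562/96285 + 160286*(-1/1254) = -204562/96285 - 80143/627 = -871647681/6707855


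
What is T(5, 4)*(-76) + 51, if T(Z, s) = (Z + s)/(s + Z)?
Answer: -25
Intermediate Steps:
T(Z, s) = 1 (T(Z, s) = (Z + s)/(Z + s) = 1)
T(5, 4)*(-76) + 51 = 1*(-76) + 51 = -76 + 51 = -25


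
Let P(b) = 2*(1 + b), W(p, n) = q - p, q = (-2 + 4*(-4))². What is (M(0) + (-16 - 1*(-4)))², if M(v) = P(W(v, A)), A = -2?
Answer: 407044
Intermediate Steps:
q = 324 (q = (-2 - 16)² = (-18)² = 324)
W(p, n) = 324 - p
P(b) = 2 + 2*b
M(v) = 650 - 2*v (M(v) = 2 + 2*(324 - v) = 2 + (648 - 2*v) = 650 - 2*v)
(M(0) + (-16 - 1*(-4)))² = ((650 - 2*0) + (-16 - 1*(-4)))² = ((650 + 0) + (-16 + 4))² = (650 - 12)² = 638² = 407044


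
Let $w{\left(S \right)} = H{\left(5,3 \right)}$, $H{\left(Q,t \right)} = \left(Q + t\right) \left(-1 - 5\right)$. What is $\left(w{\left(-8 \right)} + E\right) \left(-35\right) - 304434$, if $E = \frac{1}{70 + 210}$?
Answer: $- \frac{2422033}{8} \approx -3.0275 \cdot 10^{5}$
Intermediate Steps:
$H{\left(Q,t \right)} = - 6 Q - 6 t$ ($H{\left(Q,t \right)} = \left(Q + t\right) \left(-6\right) = - 6 Q - 6 t$)
$w{\left(S \right)} = -48$ ($w{\left(S \right)} = \left(-6\right) 5 - 18 = -30 - 18 = -48$)
$E = \frac{1}{280} \approx 0.0035714$
$\left(w{\left(-8 \right)} + E\right) \left(-35\right) - 304434 = \left(-48 + \frac{1}{280}\right) \left(-35\right) - 304434 = \left(- \frac{13439}{280}\right) \left(-35\right) - 304434 = \frac{13439}{8} - 304434 = - \frac{2422033}{8}$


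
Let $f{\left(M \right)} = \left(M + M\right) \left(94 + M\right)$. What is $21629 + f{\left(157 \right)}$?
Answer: $100443$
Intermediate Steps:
$f{\left(M \right)} = 2 M \left(94 + M\right)$
$21629 + f{\left(157 \right)} = 21629 + 2 \cdot 157 \left(94 + 157\right) = 21629 + 2 \cdot 157 \cdot 251 = 21629 + 78814 = 100443$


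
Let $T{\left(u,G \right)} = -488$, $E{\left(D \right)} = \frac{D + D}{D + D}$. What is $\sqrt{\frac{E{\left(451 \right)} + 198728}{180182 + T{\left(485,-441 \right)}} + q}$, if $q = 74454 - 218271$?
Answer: $\frac{i \sqrt{57330934263206}}{19966} \approx 379.23 i$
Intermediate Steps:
$E{\left(D \right)} = 1$ ($E{\left(D \right)} = \frac{2 D}{2 D} = 2 D \frac{1}{2 D} = 1$)
$q = -143817$
$\sqrt{\frac{E{\left(451 \right)} + 198728}{180182 + T{\left(485,-441 \right)}} + q} = \sqrt{\frac{1 + 198728}{180182 - 488} - 143817} = \sqrt{\frac{198729}{179694} - 143817} = \sqrt{198729 \cdot \frac{1}{179694} - 143817} = \sqrt{\frac{22081}{19966} - 143817} = \sqrt{- \frac{2871428141}{19966}} = \frac{i \sqrt{57330934263206}}{19966}$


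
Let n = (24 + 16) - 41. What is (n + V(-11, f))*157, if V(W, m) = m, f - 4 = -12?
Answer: -1413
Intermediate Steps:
f = -8 (f = 4 - 12 = -8)
n = -1 (n = 40 - 41 = -1)
(n + V(-11, f))*157 = (-1 - 8)*157 = -9*157 = -1413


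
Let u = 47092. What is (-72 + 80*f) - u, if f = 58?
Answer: -42524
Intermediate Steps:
(-72 + 80*f) - u = (-72 + 80*58) - 1*47092 = (-72 + 4640) - 47092 = 4568 - 47092 = -42524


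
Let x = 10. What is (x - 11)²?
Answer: 1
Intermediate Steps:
(x - 11)² = (10 - 11)² = (-1)² = 1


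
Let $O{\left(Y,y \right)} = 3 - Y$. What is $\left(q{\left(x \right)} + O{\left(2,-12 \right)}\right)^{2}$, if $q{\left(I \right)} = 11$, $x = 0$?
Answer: $144$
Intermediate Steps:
$\left(q{\left(x \right)} + O{\left(2,-12 \right)}\right)^{2} = \left(11 + \left(3 - 2\right)\right)^{2} = \left(11 + 1\right)^{2} = 12^{2} = 144$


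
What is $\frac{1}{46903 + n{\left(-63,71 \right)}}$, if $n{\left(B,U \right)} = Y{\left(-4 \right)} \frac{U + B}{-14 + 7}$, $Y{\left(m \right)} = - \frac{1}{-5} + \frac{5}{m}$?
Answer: $\frac{5}{234521} \approx 2.132 \cdot 10^{-5}$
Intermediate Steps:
$Y{\left(m \right)} = \frac{1}{5} + \frac{5}{m}$ ($Y{\left(m \right)} = \left(-1\right) \left(- \frac{1}{5}\right) + \frac{5}{m} = \frac{1}{5} + \frac{5}{m}$)
$n{\left(B,U \right)} = \frac{3 B}{20} + \frac{3 U}{20}$ ($n{\left(B,U \right)} = \frac{25 - 4}{5 \left(-4\right)} \frac{U + B}{-14 + 7} = \frac{1}{5} \left(- \frac{1}{4}\right) 21 \frac{B + U}{-7} = - \frac{21 \left(B + U\right) \left(- \frac{1}{7}\right)}{20} = - \frac{21 \left(- \frac{B}{7} - \frac{U}{7}\right)}{20} = \frac{3 B}{20} + \frac{3 U}{20}$)
$\frac{1}{46903 + n{\left(-63,71 \right)}} = \frac{1}{46903 + \left(\frac{3}{20} \left(-63\right) + \frac{3}{20} \cdot 71\right)} = \frac{1}{46903 + \left(- \frac{189}{20} + \frac{213}{20}\right)} = \frac{1}{46903 + \frac{6}{5}} = \frac{1}{\frac{234521}{5}} = \frac{5}{234521}$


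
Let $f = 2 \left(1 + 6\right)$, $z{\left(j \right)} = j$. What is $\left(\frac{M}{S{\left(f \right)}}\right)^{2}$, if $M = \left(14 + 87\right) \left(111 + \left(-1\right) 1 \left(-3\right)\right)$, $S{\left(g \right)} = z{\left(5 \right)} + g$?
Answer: $367236$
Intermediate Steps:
$f = 14$ ($f = 2 \cdot 7 = 14$)
$S{\left(g \right)} = 5 + g$
$M = 11514$ ($M = 101 \left(111 - -3\right) = 101 \left(111 + 3\right) = 101 \cdot 114 = 11514$)
$\left(\frac{M}{S{\left(f \right)}}\right)^{2} = \left(\frac{11514}{5 + 14}\right)^{2} = \left(\frac{11514}{19}\right)^{2} = \left(11514 \cdot \frac{1}{19}\right)^{2} = 606^{2} = 367236$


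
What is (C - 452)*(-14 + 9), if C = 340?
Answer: 560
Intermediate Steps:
(C - 452)*(-14 + 9) = (340 - 452)*(-14 + 9) = -112*(-5) = 560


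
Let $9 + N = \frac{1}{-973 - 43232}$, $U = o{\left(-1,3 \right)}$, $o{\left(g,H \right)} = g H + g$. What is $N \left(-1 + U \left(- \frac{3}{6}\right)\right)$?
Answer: $- \frac{397846}{44205} \approx -9.0$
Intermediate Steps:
$o{\left(g,H \right)} = g + H g$ ($o{\left(g,H \right)} = H g + g = g + H g$)
$U = -4$ ($U = - (1 + 3) = \left(-1\right) 4 = -4$)
$N = - \frac{397846}{44205}$ ($N = -9 + \frac{1}{-973 - 43232} = -9 + \frac{1}{-44205} = -9 - \frac{1}{44205} = - \frac{397846}{44205} \approx -9.0$)
$N \left(-1 + U \left(- \frac{3}{6}\right)\right) = - \frac{397846 \left(-1 - 4 \left(- \frac{3}{6}\right)\right)}{44205} = - \frac{397846 \left(-1 - 4 \left(\left(-3\right) \frac{1}{6}\right)\right)}{44205} = - \frac{397846 \left(-1 - -2\right)}{44205} = - \frac{397846 \left(-1 + 2\right)}{44205} = \left(- \frac{397846}{44205}\right) 1 = - \frac{397846}{44205}$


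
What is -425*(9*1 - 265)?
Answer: 108800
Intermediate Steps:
-425*(9*1 - 265) = -425*(9 - 265) = -425*(-256) = 108800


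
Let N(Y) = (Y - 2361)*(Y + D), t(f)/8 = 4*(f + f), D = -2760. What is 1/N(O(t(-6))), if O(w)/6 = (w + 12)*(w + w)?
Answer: 1/2929627580040 ≈ 3.4134e-13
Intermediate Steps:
t(f) = 64*f (t(f) = 8*(4*(f + f)) = 8*(4*(2*f)) = 8*(8*f) = 64*f)
O(w) = 12*w*(12 + w) (O(w) = 6*((w + 12)*(w + w)) = 6*((12 + w)*(2*w)) = 6*(2*w*(12 + w)) = 12*w*(12 + w))
N(Y) = (-2760 + Y)*(-2361 + Y) (N(Y) = (Y - 2361)*(Y - 2760) = (-2361 + Y)*(-2760 + Y) = (-2760 + Y)*(-2361 + Y))
1/N(O(t(-6))) = 1/(6516360 + (12*(64*(-6))*(12 + 64*(-6)))² - 61452*64*(-6)*(12 + 64*(-6))) = 1/(6516360 + (12*(-384)*(12 - 384))² - 61452*(-384)*(12 - 384)) = 1/(6516360 + (12*(-384)*(-372))² - 61452*(-384)*(-372)) = 1/(6516360 + 1714176² - 5121*1714176) = 1/(6516360 + 2938399358976 - 8778295296) = 1/2929627580040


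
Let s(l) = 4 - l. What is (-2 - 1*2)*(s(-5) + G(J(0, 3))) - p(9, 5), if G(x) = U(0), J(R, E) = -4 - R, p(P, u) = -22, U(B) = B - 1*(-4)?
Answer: -30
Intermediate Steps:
U(B) = 4 + B (U(B) = B + 4 = 4 + B)
G(x) = 4 (G(x) = 4 + 0 = 4)
(-2 - 1*2)*(s(-5) + G(J(0, 3))) - p(9, 5) = (-2 - 1*2)*((4 - 1*(-5)) + 4) - 1*(-22) = (-2 - 2)*((4 + 5) + 4) + 22 = -4*(9 + 4) + 22 = -4*13 + 22 = -52 + 22 = -30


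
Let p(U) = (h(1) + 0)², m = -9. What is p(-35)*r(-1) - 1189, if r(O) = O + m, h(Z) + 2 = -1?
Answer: -1279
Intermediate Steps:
h(Z) = -3 (h(Z) = -2 - 1 = -3)
r(O) = -9 + O (r(O) = O - 9 = -9 + O)
p(U) = 9 (p(U) = (-3 + 0)² = (-3)² = 9)
p(-35)*r(-1) - 1189 = 9*(-9 - 1) - 1189 = 9*(-10) - 1189 = -90 - 1189 = -1279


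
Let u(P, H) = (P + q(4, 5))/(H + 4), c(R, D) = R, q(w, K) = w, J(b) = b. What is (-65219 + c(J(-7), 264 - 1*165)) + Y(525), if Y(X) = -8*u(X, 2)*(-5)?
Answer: -185098/3 ≈ -61699.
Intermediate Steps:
u(P, H) = (4 + P)/(4 + H) (u(P, H) = (P + 4)/(H + 4) = (4 + P)/(4 + H))
Y(X) = 80/3 + 20*X/3 (Y(X) = -8*(4 + X)/(4 + 2)*(-5) = -8*(4 + X)/6*(-5) = -4*(4 + X)/3*(-5) = -8*(⅔ + X/6)*(-5) = (-16/3 - 4*X/3)*(-5) = 80/3 + 20*X/3)
(-65219 + c(J(-7), 264 - 1*165)) + Y(525) = (-65219 - 7) + (80/3 + (20/3)*525) = -65226 + (80/3 + 3500) = -65226 + 10580/3 = -185098/3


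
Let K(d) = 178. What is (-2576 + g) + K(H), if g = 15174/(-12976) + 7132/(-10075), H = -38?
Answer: -156871818241/65366600 ≈ -2399.9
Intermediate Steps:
g = -122711441/65366600 (g = 15174*(-1/12976) + 7132*(-1/10075) = -7587/6488 - 7132/10075 = -122711441/65366600 ≈ -1.8773)
(-2576 + g) + K(H) = (-2576 - 122711441/65366600) + 178 = -168507073041/65366600 + 178 = -156871818241/65366600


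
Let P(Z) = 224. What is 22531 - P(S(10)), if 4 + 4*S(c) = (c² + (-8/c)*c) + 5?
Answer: 22307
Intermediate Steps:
S(c) = -7/4 + c²/4 (S(c) = -1 + ((c² + (-8/c)*c) + 5)/4 = -1 + ((c² - 8) + 5)/4 = -1 + ((-8 + c²) + 5)/4 = -1 + (-3 + c²)/4 = -1 + (-¾ + c²/4) = -7/4 + c²/4)
22531 - P(S(10)) = 22531 - 1*224 = 22531 - 224 = 22307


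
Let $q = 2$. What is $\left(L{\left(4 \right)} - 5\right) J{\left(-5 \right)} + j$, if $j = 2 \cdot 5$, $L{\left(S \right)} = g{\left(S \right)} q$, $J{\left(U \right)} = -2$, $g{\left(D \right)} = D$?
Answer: $4$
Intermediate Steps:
$L{\left(S \right)} = 2 S$ ($L{\left(S \right)} = S 2 = 2 S$)
$j = 10$
$\left(L{\left(4 \right)} - 5\right) J{\left(-5 \right)} + j = \left(2 \cdot 4 - 5\right) \left(-2\right) + 10 = \left(8 - 5\right) \left(-2\right) + 10 = 3 \left(-2\right) + 10 = -6 + 10 = 4$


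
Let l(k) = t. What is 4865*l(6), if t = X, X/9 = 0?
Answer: 0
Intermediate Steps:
X = 0 (X = 9*0 = 0)
t = 0
l(k) = 0
4865*l(6) = 4865*0 = 0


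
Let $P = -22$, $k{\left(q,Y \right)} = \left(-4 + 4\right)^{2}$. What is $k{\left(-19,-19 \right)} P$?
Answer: $0$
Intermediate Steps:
$k{\left(q,Y \right)} = 0$ ($k{\left(q,Y \right)} = 0^{2} = 0$)
$k{\left(-19,-19 \right)} P = 0 \left(-22\right) = 0$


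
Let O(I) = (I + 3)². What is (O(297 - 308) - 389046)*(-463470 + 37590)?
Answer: 165659654160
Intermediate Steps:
O(I) = (3 + I)²
(O(297 - 308) - 389046)*(-463470 + 37590) = ((3 + (297 - 308))² - 389046)*(-463470 + 37590) = ((3 - 11)² - 389046)*(-425880) = ((-8)² - 389046)*(-425880) = (64 - 389046)*(-425880) = -388982*(-425880) = 165659654160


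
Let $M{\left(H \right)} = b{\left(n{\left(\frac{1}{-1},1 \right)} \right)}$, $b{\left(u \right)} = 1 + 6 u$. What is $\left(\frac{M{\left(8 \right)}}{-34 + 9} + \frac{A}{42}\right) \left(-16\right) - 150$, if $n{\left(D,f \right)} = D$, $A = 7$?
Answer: $- \frac{2338}{15} \approx -155.87$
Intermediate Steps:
$M{\left(H \right)} = -5$ ($M{\left(H \right)} = 1 + \frac{6}{-1} = 1 + 6 \left(-1\right) = 1 - 6 = -5$)
$\left(\frac{M{\left(8 \right)}}{-34 + 9} + \frac{A}{42}\right) \left(-16\right) - 150 = \left(- \frac{5}{-34 + 9} + \frac{7}{42}\right) \left(-16\right) - 150 = \left(- \frac{5}{-25} + 7 \cdot \frac{1}{42}\right) \left(-16\right) - 150 = \left(\left(-5\right) \left(- \frac{1}{25}\right) + \frac{1}{6}\right) \left(-16\right) - 150 = \left(\frac{1}{5} + \frac{1}{6}\right) \left(-16\right) - 150 = \frac{11}{30} \left(-16\right) - 150 = - \frac{88}{15} - 150 = - \frac{2338}{15}$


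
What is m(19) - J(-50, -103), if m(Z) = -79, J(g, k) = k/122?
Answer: -9535/122 ≈ -78.156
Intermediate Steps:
J(g, k) = k/122 (J(g, k) = k*(1/122) = k/122)
m(19) - J(-50, -103) = -79 - (-103)/122 = -79 - 1*(-103/122) = -79 + 103/122 = -9535/122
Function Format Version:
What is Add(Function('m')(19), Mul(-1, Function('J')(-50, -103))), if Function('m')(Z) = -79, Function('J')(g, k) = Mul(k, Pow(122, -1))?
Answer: Rational(-9535, 122) ≈ -78.156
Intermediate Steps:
Function('J')(g, k) = Mul(Rational(1, 122), k) (Function('J')(g, k) = Mul(k, Rational(1, 122)) = Mul(Rational(1, 122), k))
Add(Function('m')(19), Mul(-1, Function('J')(-50, -103))) = Add(-79, Mul(-1, Mul(Rational(1, 122), -103))) = Add(-79, Mul(-1, Rational(-103, 122))) = Add(-79, Rational(103, 122)) = Rational(-9535, 122)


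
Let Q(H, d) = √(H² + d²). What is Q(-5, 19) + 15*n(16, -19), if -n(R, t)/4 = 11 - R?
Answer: 300 + √386 ≈ 319.65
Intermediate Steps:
n(R, t) = -44 + 4*R (n(R, t) = -4*(11 - R) = -44 + 4*R)
Q(-5, 19) + 15*n(16, -19) = √((-5)² + 19²) + 15*(-44 + 4*16) = √(25 + 361) + 15*(-44 + 64) = √386 + 15*20 = √386 + 300 = 300 + √386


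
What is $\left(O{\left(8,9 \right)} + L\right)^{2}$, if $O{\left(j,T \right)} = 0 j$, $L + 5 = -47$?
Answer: $2704$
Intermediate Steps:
$L = -52$ ($L = -5 - 47 = -52$)
$O{\left(j,T \right)} = 0$
$\left(O{\left(8,9 \right)} + L\right)^{2} = \left(0 - 52\right)^{2} = \left(-52\right)^{2} = 2704$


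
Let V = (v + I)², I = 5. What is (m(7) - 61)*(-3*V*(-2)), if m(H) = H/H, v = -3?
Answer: -1440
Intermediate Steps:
V = 4 (V = (-3 + 5)² = 2² = 4)
m(H) = 1
(m(7) - 61)*(-3*V*(-2)) = (1 - 61)*(-3*4*(-2)) = -(-720)*(-2) = -60*24 = -1440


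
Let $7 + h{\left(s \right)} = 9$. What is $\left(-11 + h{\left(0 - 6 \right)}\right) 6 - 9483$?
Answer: $-9537$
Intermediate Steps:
$h{\left(s \right)} = 2$ ($h{\left(s \right)} = -7 + 9 = 2$)
$\left(-11 + h{\left(0 - 6 \right)}\right) 6 - 9483 = \left(-11 + 2\right) 6 - 9483 = \left(-9\right) 6 - 9483 = -54 - 9483 = -9537$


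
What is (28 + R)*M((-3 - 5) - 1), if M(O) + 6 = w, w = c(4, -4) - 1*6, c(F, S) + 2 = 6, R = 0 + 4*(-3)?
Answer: -128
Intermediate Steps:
R = -12 (R = 0 - 12 = -12)
c(F, S) = 4 (c(F, S) = -2 + 6 = 4)
w = -2 (w = 4 - 1*6 = 4 - 6 = -2)
M(O) = -8 (M(O) = -6 - 2 = -8)
(28 + R)*M((-3 - 5) - 1) = (28 - 12)*(-8) = 16*(-8) = -128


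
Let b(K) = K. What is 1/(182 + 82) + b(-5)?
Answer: -1319/264 ≈ -4.9962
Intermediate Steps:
1/(182 + 82) + b(-5) = 1/(182 + 82) - 5 = 1/264 - 5 = -1319/264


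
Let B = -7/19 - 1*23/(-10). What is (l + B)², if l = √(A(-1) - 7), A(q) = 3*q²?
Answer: -9711/36100 + 734*I/95 ≈ -0.269 + 7.7263*I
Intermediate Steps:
l = 2*I (l = √(3*(-1)² - 7) = √(3*1 - 7) = √(3 - 7) = √(-4) = 2*I ≈ 2.0*I)
B = 367/190 (B = -7*1/19 - 23*(-⅒) = -7/19 + 23/10 = 367/190 ≈ 1.9316)
(l + B)² = (2*I + 367/190)² = (367/190 + 2*I)²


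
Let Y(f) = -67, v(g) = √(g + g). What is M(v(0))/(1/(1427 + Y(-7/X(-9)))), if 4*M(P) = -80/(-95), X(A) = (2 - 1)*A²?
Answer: 5440/19 ≈ 286.32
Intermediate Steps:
X(A) = A² (X(A) = 1*A² = A²)
v(g) = √2*√g (v(g) = √(2*g) = √2*√g)
M(P) = 4/19 (M(P) = (-80/(-95))/4 = (-80*(-1/95))/4 = (¼)*(16/19) = 4/19)
M(v(0))/(1/(1427 + Y(-7/X(-9)))) = 4/(19*(1/(1427 - 67))) = 4/(19*(1/1360)) = (4/19)*1360 = 5440/19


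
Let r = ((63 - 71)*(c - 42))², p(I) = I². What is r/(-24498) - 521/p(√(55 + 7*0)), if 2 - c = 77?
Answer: -3386041/74855 ≈ -45.235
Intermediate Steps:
c = -75 (c = 2 - 1*77 = 2 - 77 = -75)
r = 876096 (r = ((63 - 71)*(-75 - 42))² = (-8*(-117))² = 936² = 876096)
r/(-24498) - 521/p(√(55 + 7*0)) = 876096/(-24498) - 521/(55 + 7*0) = 876096*(-1/24498) - 521/(55 + 0) = -48672/1361 - 521/((√55)²) = -48672/1361 - 521/55 = -3386041/74855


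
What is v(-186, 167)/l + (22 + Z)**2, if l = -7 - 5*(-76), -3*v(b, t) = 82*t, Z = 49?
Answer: 5627185/1119 ≈ 5028.8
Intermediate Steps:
v(b, t) = -82*t/3
l = 373 (l = -7 + 380 = 373)
v(-186, 167)/l + (22 + Z)**2 = -82/3*167/373 + (22 + 49)**2 = -13694/3*1/373 + 71**2 = -13694/1119 + 5041 = 5627185/1119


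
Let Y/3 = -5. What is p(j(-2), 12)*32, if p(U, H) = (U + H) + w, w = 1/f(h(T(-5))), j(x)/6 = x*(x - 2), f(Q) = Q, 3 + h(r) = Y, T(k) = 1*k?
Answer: 17264/9 ≈ 1918.2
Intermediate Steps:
Y = -15 (Y = 3*(-5) = -15)
T(k) = k
h(r) = -18 (h(r) = -3 - 15 = -18)
j(x) = 6*x*(-2 + x) (j(x) = 6*(x*(x - 2)) = 6*(x*(-2 + x)) = 6*x*(-2 + x))
w = -1/18 (w = 1/(-18) = -1/18 ≈ -0.055556)
p(U, H) = -1/18 + H + U (p(U, H) = (U + H) - 1/18 = (H + U) - 1/18 = -1/18 + H + U)
p(j(-2), 12)*32 = (-1/18 + 12 + 6*(-2)*(-2 - 2))*32 = (-1/18 + 12 + 6*(-2)*(-4))*32 = (-1/18 + 12 + 48)*32 = (1079/18)*32 = 17264/9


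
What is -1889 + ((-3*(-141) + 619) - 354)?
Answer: -1201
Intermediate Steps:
-1889 + ((-3*(-141) + 619) - 354) = -1889 + ((423 + 619) - 354) = -1889 + (1042 - 354) = -1889 + 688 = -1201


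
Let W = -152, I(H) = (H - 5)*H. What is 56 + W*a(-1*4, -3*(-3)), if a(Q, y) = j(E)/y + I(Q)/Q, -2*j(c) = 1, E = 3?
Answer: 12892/9 ≈ 1432.4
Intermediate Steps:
j(c) = -1/2 (j(c) = -1/2*1 = -1/2)
I(H) = H*(-5 + H) (I(H) = (-5 + H)*H = H*(-5 + H))
a(Q, y) = -5 + Q - 1/(2*y) (a(Q, y) = -1/(2*y) + (Q*(-5 + Q))/Q = -1/(2*y) + (-5 + Q) = -5 + Q - 1/(2*y))
56 + W*a(-1*4, -3*(-3)) = 56 - 152*(-5 - 1*4 - 1/(2*((-3*(-3))))) = 56 - 152*(-5 - 4 - 1/2/9) = 56 - 152*(-5 - 4 - 1/2*1/9) = 56 - 152*(-5 - 4 - 1/18) = 56 - 152*(-163/18) = 56 + 12388/9 = 12892/9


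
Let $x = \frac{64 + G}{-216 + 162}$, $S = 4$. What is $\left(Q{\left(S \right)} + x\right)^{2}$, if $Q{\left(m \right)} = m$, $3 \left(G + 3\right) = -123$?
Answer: $\frac{9604}{729} \approx 13.174$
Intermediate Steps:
$G = -44$ ($G = -3 + \frac{1}{3} \left(-123\right) = -3 - 41 = -44$)
$x = - \frac{10}{27}$ ($x = \frac{64 - 44}{-216 + 162} = \frac{20}{-54} = 20 \left(- \frac{1}{54}\right) = - \frac{10}{27} \approx -0.37037$)
$\left(Q{\left(S \right)} + x\right)^{2} = \left(4 - \frac{10}{27}\right)^{2} = \left(\frac{98}{27}\right)^{2} = \frac{9604}{729}$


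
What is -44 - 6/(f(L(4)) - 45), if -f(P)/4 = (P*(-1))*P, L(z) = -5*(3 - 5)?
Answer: -15626/355 ≈ -44.017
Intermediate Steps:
L(z) = 10 (L(z) = -5*(-2) = 10)
f(P) = 4*P**2 (f(P) = -4*P*(-1)*P = -4*(-P)*P = -(-4)*P**2 = 4*P**2)
-44 - 6/(f(L(4)) - 45) = -44 - 6/(4*10**2 - 45) = -44 - 6/(4*100 - 45) = -44 - 6/(400 - 45) = -44 - 6/355 = -15626/355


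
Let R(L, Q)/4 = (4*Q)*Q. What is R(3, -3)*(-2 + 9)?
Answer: 1008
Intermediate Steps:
R(L, Q) = 16*Q² (R(L, Q) = 4*((4*Q)*Q) = 4*(4*Q²) = 16*Q²)
R(3, -3)*(-2 + 9) = (16*(-3)²)*(-2 + 9) = (16*9)*7 = 144*7 = 1008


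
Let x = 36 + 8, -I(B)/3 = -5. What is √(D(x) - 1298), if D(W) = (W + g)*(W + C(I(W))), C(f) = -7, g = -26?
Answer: 2*I*√158 ≈ 25.14*I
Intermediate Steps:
I(B) = 15 (I(B) = -3*(-5) = 15)
x = 44
D(W) = (-26 + W)*(-7 + W) (D(W) = (W - 26)*(W - 7) = (-26 + W)*(-7 + W))
√(D(x) - 1298) = √((182 + 44² - 33*44) - 1298) = √((182 + 1936 - 1452) - 1298) = √(666 - 1298) = √(-632) = 2*I*√158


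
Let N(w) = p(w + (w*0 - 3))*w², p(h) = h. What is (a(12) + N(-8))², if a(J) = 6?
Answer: 487204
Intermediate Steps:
N(w) = w²*(-3 + w) (N(w) = (w + (w*0 - 3))*w² = (w + (0 - 3))*w² = (w - 3)*w² = (-3 + w)*w² = w²*(-3 + w))
(a(12) + N(-8))² = (6 + (-8)²*(-3 - 8))² = (6 + 64*(-11))² = (6 - 704)² = (-698)² = 487204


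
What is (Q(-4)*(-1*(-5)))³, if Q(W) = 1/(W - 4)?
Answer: -125/512 ≈ -0.24414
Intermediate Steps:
Q(W) = 1/(-4 + W)
(Q(-4)*(-1*(-5)))³ = ((-1*(-5))/(-4 - 4))³ = (5/(-8))³ = (-⅛*5)³ = (-5/8)³ = -125/512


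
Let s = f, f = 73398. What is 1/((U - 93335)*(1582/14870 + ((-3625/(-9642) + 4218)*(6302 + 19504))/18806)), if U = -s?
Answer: -224694934270/216866450914893864581 ≈ -1.0361e-9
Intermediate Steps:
s = 73398
U = -73398 (U = -1*73398 = -73398)
1/((U - 93335)*(1582/14870 + ((-3625/(-9642) + 4218)*(6302 + 19504))/18806)) = 1/((-73398 - 93335)*(1582/14870 + ((-3625/(-9642) + 4218)*(6302 + 19504))/18806)) = 1/((-166733)*(1582*(1/14870) + ((-3625*(-1/9642) + 4218)*25806)*(1/18806))) = -1/(166733*(791/7435 + ((3625/9642 + 4218)*25806)*(1/18806))) = -1/(166733*(791/7435 + ((40673581/9642)*25806)*(1/18806))) = -1/(166733*(791/7435 + (174937071881/1607)*(1/18806))) = -1/(166733*(791/7435 + 174937071881/30221242)) = -1/(166733*1300681034437657/224694934270) = -1/166733*224694934270/1300681034437657 = -224694934270/216866450914893864581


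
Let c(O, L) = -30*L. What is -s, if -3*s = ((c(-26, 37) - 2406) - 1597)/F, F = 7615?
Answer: -5113/22845 ≈ -0.22381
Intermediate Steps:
s = 5113/22845 (s = -((-30*37 - 2406) - 1597)/(3*7615) = -((-1110 - 2406) - 1597)/(3*7615) = -(-3516 - 1597)/(3*7615) = -(-5113)/(3*7615) = -1/3*(-5113/7615) = 5113/22845 ≈ 0.22381)
-s = -1*5113/22845 = -5113/22845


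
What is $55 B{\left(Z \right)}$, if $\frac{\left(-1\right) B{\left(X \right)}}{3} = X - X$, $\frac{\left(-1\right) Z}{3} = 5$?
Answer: $0$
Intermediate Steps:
$Z = -15$ ($Z = \left(-3\right) 5 = -15$)
$B{\left(X \right)} = 0$ ($B{\left(X \right)} = - 3 \left(X - X\right) = \left(-3\right) 0 = 0$)
$55 B{\left(Z \right)} = 55 \cdot 0 = 0$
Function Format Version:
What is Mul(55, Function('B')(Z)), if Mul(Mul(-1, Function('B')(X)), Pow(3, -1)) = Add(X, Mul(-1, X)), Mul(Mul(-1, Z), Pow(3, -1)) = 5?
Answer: 0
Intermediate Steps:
Z = -15 (Z = Mul(-3, 5) = -15)
Function('B')(X) = 0 (Function('B')(X) = Mul(-3, Add(X, Mul(-1, X))) = Mul(-3, 0) = 0)
Mul(55, Function('B')(Z)) = Mul(55, 0) = 0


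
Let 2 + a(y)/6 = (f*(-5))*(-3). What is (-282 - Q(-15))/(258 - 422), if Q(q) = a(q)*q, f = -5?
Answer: 1803/41 ≈ 43.976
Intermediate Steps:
a(y) = -462 (a(y) = -12 + 6*(-5*(-5)*(-3)) = -12 + 6*(25*(-3)) = -12 + 6*(-75) = -12 - 450 = -462)
Q(q) = -462*q
(-282 - Q(-15))/(258 - 422) = (-282 - (-462)*(-15))/(258 - 422) = (-282 - 1*6930)/(-164) = (-282 - 6930)*(-1/164) = -7212*(-1/164) = 1803/41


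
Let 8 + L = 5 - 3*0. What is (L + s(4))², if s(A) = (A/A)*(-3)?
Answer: 36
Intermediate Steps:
s(A) = -3 (s(A) = 1*(-3) = -3)
L = -3 (L = -8 + (5 - 3*0) = -8 + (5 + 0) = -8 + 5 = -3)
(L + s(4))² = (-3 - 3)² = (-6)² = 36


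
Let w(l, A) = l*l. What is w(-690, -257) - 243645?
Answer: 232455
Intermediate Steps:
w(l, A) = l**2
w(-690, -257) - 243645 = (-690)**2 - 243645 = 476100 - 243645 = 232455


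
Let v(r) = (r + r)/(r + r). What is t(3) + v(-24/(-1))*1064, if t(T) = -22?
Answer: 1042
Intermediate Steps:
v(r) = 1 (v(r) = (2*r)/((2*r)) = (2*r)*(1/(2*r)) = 1)
t(3) + v(-24/(-1))*1064 = -22 + 1*1064 = -22 + 1064 = 1042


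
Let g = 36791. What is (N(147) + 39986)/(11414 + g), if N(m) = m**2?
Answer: 12319/9641 ≈ 1.2778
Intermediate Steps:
(N(147) + 39986)/(11414 + g) = (147**2 + 39986)/(11414 + 36791) = (21609 + 39986)/48205 = 61595*(1/48205) = 12319/9641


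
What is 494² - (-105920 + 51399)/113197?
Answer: 27624197613/113197 ≈ 2.4404e+5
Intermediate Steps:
494² - (-105920 + 51399)/113197 = 244036 - (-54521)/113197 = 244036 - 1*(-54521/113197) = 244036 + 54521/113197 = 27624197613/113197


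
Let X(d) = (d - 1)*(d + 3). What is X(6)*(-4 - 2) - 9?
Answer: -279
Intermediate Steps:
X(d) = (-1 + d)*(3 + d)
X(6)*(-4 - 2) - 9 = (-3 + 6² + 2*6)*(-4 - 2) - 9 = (-3 + 36 + 12)*(-6) - 9 = 45*(-6) - 9 = -270 - 9 = -279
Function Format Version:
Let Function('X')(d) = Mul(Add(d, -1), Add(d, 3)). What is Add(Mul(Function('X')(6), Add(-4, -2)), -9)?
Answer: -279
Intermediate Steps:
Function('X')(d) = Mul(Add(-1, d), Add(3, d))
Add(Mul(Function('X')(6), Add(-4, -2)), -9) = Add(Mul(Add(-3, Pow(6, 2), Mul(2, 6)), Add(-4, -2)), -9) = Add(Mul(Add(-3, 36, 12), -6), -9) = Add(Mul(45, -6), -9) = Add(-270, -9) = -279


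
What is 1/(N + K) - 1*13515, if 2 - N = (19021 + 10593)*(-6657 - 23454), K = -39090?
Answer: -12050893911989/891668066 ≈ -13515.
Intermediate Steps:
N = 891707156 (N = 2 - (19021 + 10593)*(-6657 - 23454) = 2 - 29614*(-30111) = 2 - 1*(-891707154) = 2 + 891707154 = 891707156)
1/(N + K) - 1*13515 = 1/(891707156 - 39090) - 1*13515 = 1/891668066 - 13515 = -12050893911989/891668066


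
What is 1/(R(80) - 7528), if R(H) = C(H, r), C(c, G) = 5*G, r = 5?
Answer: -1/7503 ≈ -0.00013328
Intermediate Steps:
R(H) = 25 (R(H) = 5*5 = 25)
1/(R(80) - 7528) = 1/(25 - 7528) = 1/(-7503) = -1/7503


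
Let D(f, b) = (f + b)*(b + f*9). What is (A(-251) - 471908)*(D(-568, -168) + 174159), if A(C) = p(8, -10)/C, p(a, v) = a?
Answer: -480930908250924/251 ≈ -1.9161e+12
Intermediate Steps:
D(f, b) = (b + f)*(b + 9*f)
A(C) = 8/C
(A(-251) - 471908)*(D(-568, -168) + 174159) = (8/(-251) - 471908)*(((-168)**2 + 9*(-568)**2 + 10*(-168)*(-568)) + 174159) = (8*(-1/251) - 471908)*((28224 + 9*322624 + 954240) + 174159) = (-8/251 - 471908)*((28224 + 2903616 + 954240) + 174159) = -118448916*(3886080 + 174159)/251 = -118448916/251*4060239 = -480930908250924/251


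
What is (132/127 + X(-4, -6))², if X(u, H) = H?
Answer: 396900/16129 ≈ 24.608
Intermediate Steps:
(132/127 + X(-4, -6))² = (132/127 - 6)² = (-630/127)² = 396900/16129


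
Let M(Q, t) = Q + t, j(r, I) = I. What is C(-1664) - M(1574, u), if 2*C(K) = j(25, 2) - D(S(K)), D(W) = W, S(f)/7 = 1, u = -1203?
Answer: -747/2 ≈ -373.50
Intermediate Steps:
S(f) = 7 (S(f) = 7*1 = 7)
C(K) = -5/2 (C(K) = (2 - 1*7)/2 = (2 - 7)/2 = (½)*(-5) = -5/2)
C(-1664) - M(1574, u) = -5/2 - (1574 - 1203) = -5/2 - 1*371 = -5/2 - 371 = -747/2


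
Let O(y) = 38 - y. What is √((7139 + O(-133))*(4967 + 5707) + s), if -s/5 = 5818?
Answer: 5*√3119914 ≈ 8831.6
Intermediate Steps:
s = -29090 (s = -5*5818 = -29090)
√((7139 + O(-133))*(4967 + 5707) + s) = √((7139 + (38 - 1*(-133)))*(4967 + 5707) - 29090) = √((7139 + (38 + 133))*10674 - 29090) = √((7139 + 171)*10674 - 29090) = √(7310*10674 - 29090) = √(78026940 - 29090) = √77997850 = 5*√3119914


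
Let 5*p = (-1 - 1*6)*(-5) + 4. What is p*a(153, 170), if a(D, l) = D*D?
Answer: 912951/5 ≈ 1.8259e+5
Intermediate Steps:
a(D, l) = D²
p = 39/5 (p = ((-1 - 1*6)*(-5) + 4)/5 = ((-1 - 6)*(-5) + 4)/5 = (-7*(-5) + 4)/5 = (35 + 4)/5 = (⅕)*39 = 39/5 ≈ 7.8000)
p*a(153, 170) = (39/5)*153² = (39/5)*23409 = 912951/5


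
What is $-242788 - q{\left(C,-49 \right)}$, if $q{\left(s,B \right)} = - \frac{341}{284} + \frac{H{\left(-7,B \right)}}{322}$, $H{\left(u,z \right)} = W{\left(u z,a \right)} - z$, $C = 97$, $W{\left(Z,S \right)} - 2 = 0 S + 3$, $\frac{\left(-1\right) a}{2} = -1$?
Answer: $- \frac{11101191279}{45724} \approx -2.4279 \cdot 10^{5}$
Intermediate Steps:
$a = 2$ ($a = \left(-2\right) \left(-1\right) = 2$)
$W{\left(Z,S \right)} = 5$ ($W{\left(Z,S \right)} = 2 + \left(0 S + 3\right) = 2 + \left(0 + 3\right) = 2 + 3 = 5$)
$H{\left(u,z \right)} = 5 - z$
$q{\left(s,B \right)} = - \frac{54191}{45724} - \frac{B}{322}$ ($q{\left(s,B \right)} = - \frac{341}{284} + \frac{5 - B}{322} = \left(-341\right) \frac{1}{284} + \left(5 - B\right) \frac{1}{322} = - \frac{341}{284} - \left(- \frac{5}{322} + \frac{B}{322}\right) = - \frac{54191}{45724} - \frac{B}{322}$)
$-242788 - q{\left(C,-49 \right)} = -242788 - \left(- \frac{54191}{45724} - - \frac{7}{46}\right) = -242788 - \left(- \frac{54191}{45724} + \frac{7}{46}\right) = -242788 - - \frac{47233}{45724} = -242788 + \frac{47233}{45724} = - \frac{11101191279}{45724}$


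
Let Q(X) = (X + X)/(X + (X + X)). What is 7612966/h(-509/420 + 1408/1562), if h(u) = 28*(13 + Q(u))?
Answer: 11419449/574 ≈ 19895.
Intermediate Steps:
Q(X) = ⅔ (Q(X) = (2*X)/(X + 2*X) = (2*X)/((3*X)) = (2*X)*(1/(3*X)) = ⅔)
h(u) = 1148/3 (h(u) = 28*(13 + ⅔) = 28*(41/3) = 1148/3)
7612966/h(-509/420 + 1408/1562) = 7612966/(1148/3) = 7612966*(3/1148) = 11419449/574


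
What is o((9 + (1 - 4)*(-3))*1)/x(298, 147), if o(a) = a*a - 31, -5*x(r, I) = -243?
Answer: 1465/243 ≈ 6.0288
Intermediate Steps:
x(r, I) = 243/5 (x(r, I) = -⅕*(-243) = 243/5)
o(a) = -31 + a² (o(a) = a² - 31 = -31 + a²)
o((9 + (1 - 4)*(-3))*1)/x(298, 147) = (-31 + ((9 + (1 - 4)*(-3))*1)²)/(243/5) = (-31 + ((9 - 3*(-3))*1)²)*(5/243) = (-31 + ((9 + 9)*1)²)*(5/243) = (-31 + (18*1)²)*(5/243) = (-31 + 18²)*(5/243) = (-31 + 324)*(5/243) = 293*(5/243) = 1465/243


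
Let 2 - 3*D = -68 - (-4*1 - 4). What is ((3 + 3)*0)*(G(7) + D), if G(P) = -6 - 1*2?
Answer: 0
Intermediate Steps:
G(P) = -8 (G(P) = -6 - 2 = -8)
D = 62/3 (D = 2/3 - (-68 - (-4*1 - 4))/3 = 2/3 - (-68 - (-4 - 4))/3 = 2/3 - (-68 - 1*(-8))/3 = 2/3 - (-68 + 8)/3 = 2/3 - 1/3*(-60) = 2/3 + 20 = 62/3 ≈ 20.667)
((3 + 3)*0)*(G(7) + D) = ((3 + 3)*0)*(-8 + 62/3) = (6*0)*(38/3) = 0*(38/3) = 0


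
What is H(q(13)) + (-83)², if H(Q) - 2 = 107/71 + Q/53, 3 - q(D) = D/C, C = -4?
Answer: 103747791/15052 ≈ 6892.6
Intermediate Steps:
q(D) = 3 + D/4 (q(D) = 3 - D/(-4) = 3 - D*(-1)/4 = 3 - (-1)*D/4 = 3 + D/4)
H(Q) = 249/71 + Q/53 (H(Q) = 2 + (107/71 + Q/53) = 249/71 + Q/53)
H(q(13)) + (-83)² = (249/71 + (3 + (¼)*13)/53) + (-83)² = (249/71 + (3 + 13/4)/53) + 6889 = (249/71 + (1/53)*(25/4)) + 6889 = (249/71 + 25/212) + 6889 = 54563/15052 + 6889 = 103747791/15052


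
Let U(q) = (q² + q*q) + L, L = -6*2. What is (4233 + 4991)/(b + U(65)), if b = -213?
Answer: 9224/8225 ≈ 1.1215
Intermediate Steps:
L = -12
U(q) = -12 + 2*q² (U(q) = (q² + q*q) - 12 = (q² + q²) - 12 = 2*q² - 12 = -12 + 2*q²)
(4233 + 4991)/(b + U(65)) = (4233 + 4991)/(-213 + (-12 + 2*65²)) = 9224/(-213 + (-12 + 2*4225)) = 9224/(-213 + (-12 + 8450)) = 9224/(-213 + 8438) = 9224/8225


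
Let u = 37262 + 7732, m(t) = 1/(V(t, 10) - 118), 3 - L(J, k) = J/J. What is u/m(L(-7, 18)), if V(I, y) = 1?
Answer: -5264298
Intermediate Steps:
L(J, k) = 2 (L(J, k) = 3 - J/J = 3 - 1*1 = 3 - 1 = 2)
m(t) = -1/117 (m(t) = 1/(1 - 118) = 1/(-117) = -1/117)
u = 44994
u/m(L(-7, 18)) = 44994/(-1/117) = 44994*(-117) = -5264298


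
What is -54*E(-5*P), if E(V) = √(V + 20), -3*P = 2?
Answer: -18*√210 ≈ -260.84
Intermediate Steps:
P = -⅔ (P = -⅓*2 = -⅔ ≈ -0.66667)
E(V) = √(20 + V)
-54*E(-5*P) = -54*√(20 - 5*(-⅔)) = -54*√(20 + 10/3) = -18*√210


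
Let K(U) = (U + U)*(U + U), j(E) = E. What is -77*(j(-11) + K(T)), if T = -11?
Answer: -36421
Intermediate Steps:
K(U) = 4*U² (K(U) = (2*U)*(2*U) = 4*U²)
-77*(j(-11) + K(T)) = -77*(-11 + 4*(-11)²) = -77*(-11 + 4*121) = -77*(-11 + 484) = -77*473 = -36421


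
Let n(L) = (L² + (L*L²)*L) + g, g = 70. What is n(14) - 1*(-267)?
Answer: 38949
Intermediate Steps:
n(L) = 70 + L² + L⁴ (n(L) = (L² + (L*L²)*L) + 70 = (L² + L³*L) + 70 = (L² + L⁴) + 70 = 70 + L² + L⁴)
n(14) - 1*(-267) = (70 + 14² + 14⁴) - 1*(-267) = (70 + 196 + 38416) + 267 = 38682 + 267 = 38949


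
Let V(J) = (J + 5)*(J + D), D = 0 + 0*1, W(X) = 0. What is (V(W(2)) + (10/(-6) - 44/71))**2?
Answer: 237169/45369 ≈ 5.2276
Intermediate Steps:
D = 0 (D = 0 + 0 = 0)
V(J) = J*(5 + J) (V(J) = (J + 5)*(J + 0) = (5 + J)*J = J*(5 + J))
(V(W(2)) + (10/(-6) - 44/71))**2 = (0*(5 + 0) + (10/(-6) - 44/71))**2 = (0*5 + (10*(-1/6) - 44*1/71))**2 = (0 + (-5/3 - 44/71))**2 = (0 - 487/213)**2 = (-487/213)**2 = 237169/45369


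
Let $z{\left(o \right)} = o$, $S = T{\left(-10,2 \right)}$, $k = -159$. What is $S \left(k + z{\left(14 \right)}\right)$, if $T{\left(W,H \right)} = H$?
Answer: $-290$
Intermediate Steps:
$S = 2$
$S \left(k + z{\left(14 \right)}\right) = 2 \left(-159 + 14\right) = 2 \left(-145\right) = -290$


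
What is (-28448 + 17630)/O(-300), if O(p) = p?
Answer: 1803/50 ≈ 36.060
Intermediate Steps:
(-28448 + 17630)/O(-300) = (-28448 + 17630)/(-300) = -10818*(-1/300) = 1803/50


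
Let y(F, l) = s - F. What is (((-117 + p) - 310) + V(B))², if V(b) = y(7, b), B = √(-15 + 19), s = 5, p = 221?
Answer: 43264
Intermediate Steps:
B = 2 (B = √4 = 2)
y(F, l) = 5 - F
V(b) = -2 (V(b) = 5 - 1*7 = 5 - 7 = -2)
(((-117 + p) - 310) + V(B))² = (((-117 + 221) - 310) - 2)² = ((104 - 310) - 2)² = (-206 - 2)² = (-208)² = 43264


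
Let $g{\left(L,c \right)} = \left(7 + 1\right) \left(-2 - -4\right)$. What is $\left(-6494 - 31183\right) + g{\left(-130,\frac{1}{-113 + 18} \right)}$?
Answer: $-37661$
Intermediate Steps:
$g{\left(L,c \right)} = 16$ ($g{\left(L,c \right)} = 8 \left(-2 + 4\right) = 8 \cdot 2 = 16$)
$\left(-6494 - 31183\right) + g{\left(-130,\frac{1}{-113 + 18} \right)} = \left(-6494 - 31183\right) + 16 = -37677 + 16 = -37661$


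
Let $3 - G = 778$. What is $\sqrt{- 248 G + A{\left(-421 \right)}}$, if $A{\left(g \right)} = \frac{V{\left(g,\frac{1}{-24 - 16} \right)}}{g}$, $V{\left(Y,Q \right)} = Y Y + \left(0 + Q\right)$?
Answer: $\frac{\sqrt{13596440699810}}{8420} \approx 437.93$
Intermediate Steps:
$G = -775$ ($G = 3 - 778 = -775$)
$V{\left(Y,Q \right)} = Q + Y^{2}$ ($V{\left(Y,Q \right)} = Y^{2} + Q = Q + Y^{2}$)
$A{\left(g \right)} = \frac{- \frac{1}{40} + g^{2}}{g}$ ($A{\left(g \right)} = \frac{\frac{1}{-24 - 16} + g^{2}}{g} = \frac{\frac{1}{-40} + g^{2}}{g} = \frac{- \frac{1}{40} + g^{2}}{g}$)
$\sqrt{- 248 G + A{\left(-421 \right)}} = \sqrt{\left(-248\right) \left(-775\right) - \left(421 + \frac{1}{40 \left(-421\right)}\right)} = \sqrt{192200 - \frac{7089639}{16840}} = \sqrt{\frac{3229558361}{16840}} = \frac{\sqrt{13596440699810}}{8420}$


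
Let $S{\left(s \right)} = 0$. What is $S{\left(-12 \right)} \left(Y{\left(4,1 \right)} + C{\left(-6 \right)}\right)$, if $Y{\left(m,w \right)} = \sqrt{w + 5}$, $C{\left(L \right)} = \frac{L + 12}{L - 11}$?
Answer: $0$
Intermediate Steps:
$C{\left(L \right)} = \frac{12 + L}{-11 + L}$
$Y{\left(m,w \right)} = \sqrt{5 + w}$
$S{\left(-12 \right)} \left(Y{\left(4,1 \right)} + C{\left(-6 \right)}\right) = 0 \left(\sqrt{5 + 1} + \frac{12 - 6}{-11 - 6}\right) = 0 \left(\sqrt{6} + \frac{1}{-17} \cdot 6\right) = 0 \left(\sqrt{6} - \frac{6}{17}\right) = 0 \left(- \frac{6}{17} + \sqrt{6}\right) = 0$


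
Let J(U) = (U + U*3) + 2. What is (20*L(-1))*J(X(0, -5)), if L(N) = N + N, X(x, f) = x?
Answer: -80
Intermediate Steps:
J(U) = 2 + 4*U (J(U) = (U + 3*U) + 2 = 4*U + 2 = 2 + 4*U)
L(N) = 2*N
(20*L(-1))*J(X(0, -5)) = (20*(2*(-1)))*(2 + 4*0) = (20*(-2))*(2 + 0) = -40*2 = -80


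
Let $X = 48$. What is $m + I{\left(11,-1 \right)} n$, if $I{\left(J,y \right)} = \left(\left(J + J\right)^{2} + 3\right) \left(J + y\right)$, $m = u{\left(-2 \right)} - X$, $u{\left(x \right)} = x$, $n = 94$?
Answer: $457730$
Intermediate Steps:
$m = -50$ ($m = -2 - 48 = -50$)
$I{\left(J,y \right)} = \left(3 + 4 J^{2}\right) \left(J + y\right)$ ($I{\left(J,y \right)} = \left(\left(2 J\right)^{2} + 3\right) \left(J + y\right) = \left(4 J^{2} + 3\right) \left(J + y\right) = \left(3 + 4 J^{2}\right) \left(J + y\right)$)
$m + I{\left(11,-1 \right)} n = -50 + \left(3 \cdot 11 + 3 \left(-1\right) + 4 \cdot 11^{3} + 4 \left(-1\right) 11^{2}\right) 94 = -50 + \left(33 - 3 + 4 \cdot 1331 + 4 \left(-1\right) 121\right) 94 = -50 + \left(33 - 3 + 5324 - 484\right) 94 = -50 + 4870 \cdot 94 = -50 + 457780 = 457730$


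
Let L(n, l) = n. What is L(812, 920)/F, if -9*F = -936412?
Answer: 1827/234103 ≈ 0.0078043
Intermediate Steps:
F = 936412/9 (F = -⅑*(-936412) = 936412/9 ≈ 1.0405e+5)
L(812, 920)/F = 812/(936412/9) = 812*(9/936412) = 1827/234103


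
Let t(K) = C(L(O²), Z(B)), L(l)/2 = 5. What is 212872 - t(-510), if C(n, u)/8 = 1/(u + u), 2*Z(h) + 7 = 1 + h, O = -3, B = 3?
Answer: 638624/3 ≈ 2.1287e+5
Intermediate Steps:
Z(h) = -3 + h/2 (Z(h) = -7/2 + (1 + h)/2 = -7/2 + (½ + h/2) = -3 + h/2)
L(l) = 10 (L(l) = 2*5 = 10)
C(n, u) = 4/u (C(n, u) = 8/(u + u) = 8/((2*u)) = 8*(1/(2*u)) = 4/u)
t(K) = -8/3 (t(K) = 4/(-3 + (½)*3) = 4/(-3 + 3/2) = 4/(-3/2) = 4*(-⅔) = -8/3)
212872 - t(-510) = 212872 - 1*(-8/3) = 212872 + 8/3 = 638624/3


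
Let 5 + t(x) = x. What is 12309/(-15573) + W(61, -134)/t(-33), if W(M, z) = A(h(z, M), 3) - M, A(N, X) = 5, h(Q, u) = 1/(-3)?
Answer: 67391/98629 ≈ 0.68328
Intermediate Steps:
h(Q, u) = -⅓
t(x) = -5 + x
W(M, z) = 5 - M
12309/(-15573) + W(61, -134)/t(-33) = 12309/(-15573) + (5 - 1*61)/(-5 - 33) = 12309*(-1/15573) + (5 - 61)/(-38) = -4103/5191 - 56*(-1/38) = -4103/5191 + 28/19 = 67391/98629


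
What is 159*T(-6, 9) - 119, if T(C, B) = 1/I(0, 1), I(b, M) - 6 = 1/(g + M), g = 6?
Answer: -4004/43 ≈ -93.116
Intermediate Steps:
I(b, M) = 6 + 1/(6 + M)
T(C, B) = 7/43 (T(C, B) = 1/((37 + 6*1)/(6 + 1)) = 1/((37 + 6)/7) = 1/((⅐)*43) = 1/(43/7) = 7/43)
159*T(-6, 9) - 119 = 159*(7/43) - 119 = 1113/43 - 119 = -4004/43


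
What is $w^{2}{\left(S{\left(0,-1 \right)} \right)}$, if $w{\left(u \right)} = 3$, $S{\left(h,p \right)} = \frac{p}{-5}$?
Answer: $9$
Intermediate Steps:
$S{\left(h,p \right)} = - \frac{p}{5}$ ($S{\left(h,p \right)} = p \left(- \frac{1}{5}\right) = - \frac{p}{5}$)
$w^{2}{\left(S{\left(0,-1 \right)} \right)} = 3^{2} = 9$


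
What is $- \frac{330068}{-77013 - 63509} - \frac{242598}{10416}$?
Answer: $- \frac{2554363989}{121973096} \approx -20.942$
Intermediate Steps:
$- \frac{330068}{-77013 - 63509} - \frac{242598}{10416} = - \frac{330068}{-140522} - \frac{40433}{1736} = \left(-330068\right) \left(- \frac{1}{140522}\right) - \frac{40433}{1736} = \frac{165034}{70261} - \frac{40433}{1736} = - \frac{2554363989}{121973096}$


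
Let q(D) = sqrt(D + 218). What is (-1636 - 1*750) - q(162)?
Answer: -2386 - 2*sqrt(95) ≈ -2405.5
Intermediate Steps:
q(D) = sqrt(218 + D)
(-1636 - 1*750) - q(162) = (-1636 - 1*750) - sqrt(218 + 162) = (-1636 - 750) - sqrt(380) = -2386 - 2*sqrt(95)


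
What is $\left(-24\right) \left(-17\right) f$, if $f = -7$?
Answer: $-2856$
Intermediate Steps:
$\left(-24\right) \left(-17\right) f = \left(-24\right) \left(-17\right) \left(-7\right) = 408 \left(-7\right) = -2856$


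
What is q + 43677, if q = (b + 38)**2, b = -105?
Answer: 48166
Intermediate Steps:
q = 4489 (q = (-105 + 38)**2 = (-67)**2 = 4489)
q + 43677 = 4489 + 43677 = 48166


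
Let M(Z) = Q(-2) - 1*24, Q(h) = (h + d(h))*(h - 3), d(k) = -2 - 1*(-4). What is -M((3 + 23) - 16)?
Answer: 24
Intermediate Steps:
d(k) = 2 (d(k) = -2 + 4 = 2)
Q(h) = (-3 + h)*(2 + h) (Q(h) = (h + 2)*(h - 3) = (2 + h)*(-3 + h) = (-3 + h)*(2 + h))
M(Z) = -24 (M(Z) = (-6 + (-2)² - 1*(-2)) - 1*24 = (-6 + 4 + 2) - 24 = 0 - 24 = -24)
-M((3 + 23) - 16) = -1*(-24) = 24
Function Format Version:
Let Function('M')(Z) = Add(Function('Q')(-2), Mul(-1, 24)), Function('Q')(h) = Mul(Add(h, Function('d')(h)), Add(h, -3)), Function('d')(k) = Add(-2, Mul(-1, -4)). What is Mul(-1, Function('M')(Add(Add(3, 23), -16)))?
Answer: 24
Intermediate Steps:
Function('d')(k) = 2 (Function('d')(k) = Add(-2, 4) = 2)
Function('Q')(h) = Mul(Add(-3, h), Add(2, h)) (Function('Q')(h) = Mul(Add(h, 2), Add(h, -3)) = Mul(Add(2, h), Add(-3, h)) = Mul(Add(-3, h), Add(2, h)))
Function('M')(Z) = -24 (Function('M')(Z) = Add(Add(-6, Pow(-2, 2), Mul(-1, -2)), Mul(-1, 24)) = Add(Add(-6, 4, 2), -24) = Add(0, -24) = -24)
Mul(-1, Function('M')(Add(Add(3, 23), -16))) = Mul(-1, -24) = 24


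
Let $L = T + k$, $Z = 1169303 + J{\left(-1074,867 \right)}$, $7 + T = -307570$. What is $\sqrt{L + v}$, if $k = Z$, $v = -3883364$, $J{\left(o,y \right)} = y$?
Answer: $i \sqrt{3020771} \approx 1738.0 i$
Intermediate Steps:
$T = -307577$ ($T = -7 - 307570 = -307577$)
$Z = 1170170$ ($Z = 1169303 + 867 = 1170170$)
$k = 1170170$
$L = 862593$ ($L = -307577 + 1170170 = 862593$)
$\sqrt{L + v} = \sqrt{862593 - 3883364} = \sqrt{-3020771} = i \sqrt{3020771}$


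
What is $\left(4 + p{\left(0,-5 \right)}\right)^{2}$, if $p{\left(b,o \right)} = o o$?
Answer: $841$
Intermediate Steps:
$p{\left(b,o \right)} = o^{2}$
$\left(4 + p{\left(0,-5 \right)}\right)^{2} = \left(4 + \left(-5\right)^{2}\right)^{2} = \left(4 + 25\right)^{2} = 29^{2} = 841$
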